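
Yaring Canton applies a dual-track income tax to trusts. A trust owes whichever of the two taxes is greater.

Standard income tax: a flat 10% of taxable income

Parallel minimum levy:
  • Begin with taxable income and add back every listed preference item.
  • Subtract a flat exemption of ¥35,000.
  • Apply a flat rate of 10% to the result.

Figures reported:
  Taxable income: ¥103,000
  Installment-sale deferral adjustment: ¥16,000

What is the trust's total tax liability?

¥10,300

Standard income tax:
  ¥103,000 × 10% = ¥10,300

Parallel minimum levy:
  Adjusted income: ¥103,000 + ¥16,000 = ¥119,000
  Less exemption ¥35,000 → base ¥84,000
  ¥84,000 × 10% = ¥8,400

¥10,300 > ¥8,400, so the standard income tax governs.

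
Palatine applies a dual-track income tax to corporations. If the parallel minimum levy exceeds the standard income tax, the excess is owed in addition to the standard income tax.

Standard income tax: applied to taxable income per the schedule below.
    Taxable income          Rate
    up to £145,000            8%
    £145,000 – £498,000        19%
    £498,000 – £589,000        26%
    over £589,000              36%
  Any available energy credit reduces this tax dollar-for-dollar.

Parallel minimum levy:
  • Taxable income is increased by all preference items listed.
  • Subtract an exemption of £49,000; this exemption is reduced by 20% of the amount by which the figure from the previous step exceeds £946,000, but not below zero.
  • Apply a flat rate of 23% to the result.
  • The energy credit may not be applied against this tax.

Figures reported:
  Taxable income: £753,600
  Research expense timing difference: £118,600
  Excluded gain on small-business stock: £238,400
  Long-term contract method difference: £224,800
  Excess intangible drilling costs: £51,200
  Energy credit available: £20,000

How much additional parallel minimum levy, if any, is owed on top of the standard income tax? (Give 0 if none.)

Standard income tax:
  £145,000 × 8% = £11,600
  £353,000 × 19% = £67,070
  £91,000 × 26% = £23,660
  £164,600 × 36% = £59,256
  → £161,586
  Less energy credit £20,000 → £141,586

Parallel minimum levy:
  Adjusted income: £753,600 + £118,600 + £238,400 + £224,800 + £51,200 = £1,386,600
  Exemption: 20% × (£1,386,600 − £946,000) = £88,120 ≥ £49,000, so the exemption is fully phased out
  Base: £1,386,600 − £0 = £1,386,600
  £1,386,600 × 23% = £318,918

Excess of parallel minimum levy over standard income tax: £318,918 − £141,586 = £177,332.

£177,332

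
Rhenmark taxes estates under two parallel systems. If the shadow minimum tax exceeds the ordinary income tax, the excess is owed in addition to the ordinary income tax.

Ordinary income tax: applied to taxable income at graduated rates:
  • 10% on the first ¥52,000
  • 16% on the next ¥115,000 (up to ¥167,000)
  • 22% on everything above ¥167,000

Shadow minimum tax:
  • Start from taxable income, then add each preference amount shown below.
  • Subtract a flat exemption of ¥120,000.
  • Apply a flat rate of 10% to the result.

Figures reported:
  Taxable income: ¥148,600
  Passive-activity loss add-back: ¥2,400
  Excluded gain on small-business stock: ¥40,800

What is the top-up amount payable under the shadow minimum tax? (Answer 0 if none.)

¥0

Ordinary income tax:
  ¥52,000 × 10% = ¥5,200
  ¥96,600 × 16% = ¥15,456
  → ¥20,656

Shadow minimum tax:
  Adjusted income: ¥148,600 + ¥2,400 + ¥40,800 = ¥191,800
  Less exemption ¥120,000 → base ¥71,800
  ¥71,800 × 10% = ¥7,180

¥7,180 ≤ ¥20,656, so no add-on is due.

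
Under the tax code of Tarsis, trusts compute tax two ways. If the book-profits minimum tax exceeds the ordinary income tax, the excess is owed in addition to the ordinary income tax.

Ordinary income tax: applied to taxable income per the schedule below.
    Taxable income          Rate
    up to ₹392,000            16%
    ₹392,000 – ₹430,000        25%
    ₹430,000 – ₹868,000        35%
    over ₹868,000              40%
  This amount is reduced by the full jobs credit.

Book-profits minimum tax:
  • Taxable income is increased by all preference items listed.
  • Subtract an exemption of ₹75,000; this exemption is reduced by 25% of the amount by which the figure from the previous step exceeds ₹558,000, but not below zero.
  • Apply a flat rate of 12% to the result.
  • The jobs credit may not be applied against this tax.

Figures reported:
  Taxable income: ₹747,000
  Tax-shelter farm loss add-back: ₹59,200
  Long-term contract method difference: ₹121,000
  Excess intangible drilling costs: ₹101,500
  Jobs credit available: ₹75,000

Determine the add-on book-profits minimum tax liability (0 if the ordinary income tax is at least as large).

Ordinary income tax:
  ₹392,000 × 16% = ₹62,720
  ₹38,000 × 25% = ₹9,500
  ₹317,000 × 35% = ₹110,950
  → ₹183,170
  Less jobs credit ₹75,000 → ₹108,170

Book-profits minimum tax:
  Adjusted income: ₹747,000 + ₹59,200 + ₹121,000 + ₹101,500 = ₹1,028,700
  Exemption: 25% × (₹1,028,700 − ₹558,000) = ₹117,675 ≥ ₹75,000, so the exemption is fully phased out
  Base: ₹1,028,700 − ₹0 = ₹1,028,700
  ₹1,028,700 × 12% = ₹123,444

Excess of book-profits minimum tax over ordinary income tax: ₹123,444 − ₹108,170 = ₹15,274.

₹15,274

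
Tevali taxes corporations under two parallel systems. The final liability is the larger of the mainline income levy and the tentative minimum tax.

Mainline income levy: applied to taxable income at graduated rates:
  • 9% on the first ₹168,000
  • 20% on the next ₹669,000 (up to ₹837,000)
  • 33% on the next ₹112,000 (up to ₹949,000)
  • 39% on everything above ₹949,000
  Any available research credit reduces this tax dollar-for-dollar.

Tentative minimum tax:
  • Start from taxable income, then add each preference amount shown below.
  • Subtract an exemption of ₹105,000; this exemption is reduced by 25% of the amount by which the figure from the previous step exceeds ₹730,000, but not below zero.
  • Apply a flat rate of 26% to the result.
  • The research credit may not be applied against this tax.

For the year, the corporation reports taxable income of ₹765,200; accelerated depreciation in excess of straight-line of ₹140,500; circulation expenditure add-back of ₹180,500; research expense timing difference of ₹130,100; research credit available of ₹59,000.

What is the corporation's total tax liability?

₹316,238

Mainline income levy:
  ₹168,000 × 9% = ₹15,120
  ₹597,200 × 20% = ₹119,440
  → ₹134,560
  Less research credit ₹59,000 → ₹75,560

Tentative minimum tax:
  Adjusted income: ₹765,200 + ₹140,500 + ₹180,500 + ₹130,100 = ₹1,216,300
  Exemption: 25% × (₹1,216,300 − ₹730,000) = ₹121,575 ≥ ₹105,000, so the exemption is fully phased out
  Base: ₹1,216,300 − ₹0 = ₹1,216,300
  ₹1,216,300 × 26% = ₹316,238

₹316,238 > ₹75,560, so the tentative minimum tax is the binding amount.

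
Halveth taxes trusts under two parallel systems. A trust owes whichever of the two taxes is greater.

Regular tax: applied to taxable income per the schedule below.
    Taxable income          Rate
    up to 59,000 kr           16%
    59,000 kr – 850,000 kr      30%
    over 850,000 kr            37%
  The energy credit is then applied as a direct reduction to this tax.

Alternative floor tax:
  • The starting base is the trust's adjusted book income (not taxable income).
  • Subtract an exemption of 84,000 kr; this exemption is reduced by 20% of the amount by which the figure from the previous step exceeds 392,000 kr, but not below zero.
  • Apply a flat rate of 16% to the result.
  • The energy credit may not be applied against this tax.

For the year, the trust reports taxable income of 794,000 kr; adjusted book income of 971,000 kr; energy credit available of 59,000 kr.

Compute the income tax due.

Regular tax:
  59,000 kr × 16% = 9,440 kr
  735,000 kr × 30% = 220,500 kr
  → 229,940 kr
  Less energy credit 59,000 kr → 170,940 kr

Alternative floor tax:
  Base (adjusted book income): 971,000 kr
  Exemption: 20% × (971,000 kr − 392,000 kr) = 115,800 kr ≥ 84,000 kr, so the exemption is fully phased out
  Base: 971,000 kr − 0 kr = 971,000 kr
  971,000 kr × 16% = 155,360 kr

170,940 kr > 155,360 kr, so the regular tax governs.

170,940 kr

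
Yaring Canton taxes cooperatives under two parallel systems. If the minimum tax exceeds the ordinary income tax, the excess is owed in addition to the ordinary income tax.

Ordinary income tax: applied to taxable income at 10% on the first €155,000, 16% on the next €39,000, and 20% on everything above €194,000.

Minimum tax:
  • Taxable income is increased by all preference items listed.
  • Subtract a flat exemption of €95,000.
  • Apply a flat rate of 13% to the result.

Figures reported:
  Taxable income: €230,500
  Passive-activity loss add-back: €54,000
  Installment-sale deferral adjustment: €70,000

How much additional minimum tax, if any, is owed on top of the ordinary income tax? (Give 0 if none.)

€4,695

Minimum tax:
  Adjusted income: €230,500 + €54,000 + €70,000 = €354,500
  Less exemption €95,000 → base €259,500
  €259,500 × 13% = €33,735

Ordinary income tax:
  €155,000 × 10% = €15,500
  €39,000 × 16% = €6,240
  €36,500 × 20% = €7,300
  → €29,040

Excess of minimum tax over ordinary income tax: €33,735 − €29,040 = €4,695.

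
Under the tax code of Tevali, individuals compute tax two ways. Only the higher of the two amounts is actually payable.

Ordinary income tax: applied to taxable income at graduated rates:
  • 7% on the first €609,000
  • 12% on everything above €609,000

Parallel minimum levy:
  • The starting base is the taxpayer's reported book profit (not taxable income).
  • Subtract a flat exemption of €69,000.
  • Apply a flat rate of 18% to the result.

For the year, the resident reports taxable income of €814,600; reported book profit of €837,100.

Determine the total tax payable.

Parallel minimum levy:
  Base (reported book profit): €837,100
  Less exemption €69,000 → base €768,100
  €768,100 × 18% = €138,258

Ordinary income tax:
  €609,000 × 7% = €42,630
  €205,600 × 12% = €24,672
  → €67,302

€138,258 > €67,302, so the parallel minimum levy is the binding amount.

€138,258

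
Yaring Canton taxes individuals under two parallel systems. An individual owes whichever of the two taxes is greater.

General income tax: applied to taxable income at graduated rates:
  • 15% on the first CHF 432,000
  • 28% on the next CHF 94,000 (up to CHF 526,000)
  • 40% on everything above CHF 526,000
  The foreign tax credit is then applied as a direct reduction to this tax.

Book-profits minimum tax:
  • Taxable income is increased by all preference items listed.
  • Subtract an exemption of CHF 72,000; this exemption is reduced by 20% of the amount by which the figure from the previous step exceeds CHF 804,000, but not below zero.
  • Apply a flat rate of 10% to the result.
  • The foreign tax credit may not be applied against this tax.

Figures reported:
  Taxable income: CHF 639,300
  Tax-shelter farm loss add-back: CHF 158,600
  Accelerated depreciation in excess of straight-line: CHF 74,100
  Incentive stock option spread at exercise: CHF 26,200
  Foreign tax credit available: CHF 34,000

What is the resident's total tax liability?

Book-profits minimum tax:
  Adjusted income: CHF 639,300 + CHF 158,600 + CHF 74,100 + CHF 26,200 = CHF 898,200
  Exemption: CHF 72,000 − 20% × (CHF 898,200 − CHF 804,000) = CHF 72,000 − CHF 18,840 = CHF 53,160
  Base: CHF 898,200 − CHF 53,160 = CHF 845,040
  CHF 845,040 × 10% = CHF 84,504

General income tax:
  CHF 432,000 × 15% = CHF 64,800
  CHF 94,000 × 28% = CHF 26,320
  CHF 113,300 × 40% = CHF 45,320
  → CHF 136,440
  Less foreign tax credit CHF 34,000 → CHF 102,440

CHF 102,440 > CHF 84,504, so the general income tax governs.

CHF 102,440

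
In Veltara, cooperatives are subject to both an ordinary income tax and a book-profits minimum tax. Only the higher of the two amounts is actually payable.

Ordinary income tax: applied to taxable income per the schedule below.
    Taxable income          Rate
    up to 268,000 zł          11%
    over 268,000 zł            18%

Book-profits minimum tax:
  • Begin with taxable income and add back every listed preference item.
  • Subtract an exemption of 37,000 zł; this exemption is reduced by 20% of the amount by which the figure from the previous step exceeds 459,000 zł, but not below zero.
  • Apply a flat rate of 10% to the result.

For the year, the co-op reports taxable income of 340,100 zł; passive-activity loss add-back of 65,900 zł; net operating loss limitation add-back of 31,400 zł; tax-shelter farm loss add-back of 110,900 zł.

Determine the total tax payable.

Book-profits minimum tax:
  Adjusted income: 340,100 zł + 65,900 zł + 31,400 zł + 110,900 zł = 548,300 zł
  Exemption: 37,000 zł − 20% × (548,300 zł − 459,000 zł) = 37,000 zł − 17,860 zł = 19,140 zł
  Base: 548,300 zł − 19,140 zł = 529,160 zł
  529,160 zł × 10% = 52,916 zł

Ordinary income tax:
  268,000 zł × 11% = 29,480 zł
  72,100 zł × 18% = 12,978 zł
  → 42,458 zł

52,916 zł > 42,458 zł, so the book-profits minimum tax is the binding amount.

52,916 zł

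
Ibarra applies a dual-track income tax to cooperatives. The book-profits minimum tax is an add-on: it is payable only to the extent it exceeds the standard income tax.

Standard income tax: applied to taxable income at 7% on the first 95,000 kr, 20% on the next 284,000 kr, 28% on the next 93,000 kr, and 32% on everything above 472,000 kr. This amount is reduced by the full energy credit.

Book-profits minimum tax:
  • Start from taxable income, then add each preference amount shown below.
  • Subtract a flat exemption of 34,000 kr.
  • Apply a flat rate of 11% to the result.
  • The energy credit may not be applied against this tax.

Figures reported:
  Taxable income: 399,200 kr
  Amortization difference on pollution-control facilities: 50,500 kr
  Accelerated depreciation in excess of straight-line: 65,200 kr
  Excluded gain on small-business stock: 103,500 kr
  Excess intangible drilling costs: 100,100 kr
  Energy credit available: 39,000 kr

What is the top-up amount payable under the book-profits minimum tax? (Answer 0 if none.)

Book-profits minimum tax:
  Adjusted income: 399,200 kr + 50,500 kr + 65,200 kr + 103,500 kr + 100,100 kr = 718,500 kr
  Less exemption 34,000 kr → base 684,500 kr
  684,500 kr × 11% = 75,295 kr

Standard income tax:
  95,000 kr × 7% = 6,650 kr
  284,000 kr × 20% = 56,800 kr
  20,200 kr × 28% = 5,656 kr
  → 69,106 kr
  Less energy credit 39,000 kr → 30,106 kr

Excess of book-profits minimum tax over standard income tax: 75,295 kr − 30,106 kr = 45,189 kr.

45,189 kr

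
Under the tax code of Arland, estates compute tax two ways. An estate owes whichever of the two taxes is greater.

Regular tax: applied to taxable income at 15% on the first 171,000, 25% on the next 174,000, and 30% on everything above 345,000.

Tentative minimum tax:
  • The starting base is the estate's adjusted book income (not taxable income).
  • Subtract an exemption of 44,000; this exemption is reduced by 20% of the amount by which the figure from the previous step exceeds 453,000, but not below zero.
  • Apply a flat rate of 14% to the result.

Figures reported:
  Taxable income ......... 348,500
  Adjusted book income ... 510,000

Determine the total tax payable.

Tentative minimum tax:
  Base (adjusted book income): 510,000
  Exemption: 44,000 − 20% × (510,000 − 453,000) = 44,000 − 11,400 = 32,600
  Base: 510,000 − 32,600 = 477,400
  477,400 × 14% = 66,836

Regular tax:
  171,000 × 15% = 25,650
  174,000 × 25% = 43,500
  3,500 × 30% = 1,050
  → 70,200

70,200 > 66,836, so the regular tax governs.

70,200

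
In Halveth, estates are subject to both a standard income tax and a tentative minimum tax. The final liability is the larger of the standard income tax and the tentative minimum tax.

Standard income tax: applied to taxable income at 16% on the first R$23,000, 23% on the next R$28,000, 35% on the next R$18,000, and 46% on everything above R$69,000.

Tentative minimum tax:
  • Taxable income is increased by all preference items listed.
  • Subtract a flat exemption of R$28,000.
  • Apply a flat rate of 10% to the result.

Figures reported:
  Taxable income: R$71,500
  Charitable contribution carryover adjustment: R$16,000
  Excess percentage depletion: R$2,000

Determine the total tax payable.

R$17,570

Standard income tax:
  R$23,000 × 16% = R$3,680
  R$28,000 × 23% = R$6,440
  R$18,000 × 35% = R$6,300
  R$2,500 × 46% = R$1,150
  → R$17,570

Tentative minimum tax:
  Adjusted income: R$71,500 + R$16,000 + R$2,000 = R$89,500
  Less exemption R$28,000 → base R$61,500
  R$61,500 × 10% = R$6,150

R$17,570 > R$6,150, so the standard income tax governs.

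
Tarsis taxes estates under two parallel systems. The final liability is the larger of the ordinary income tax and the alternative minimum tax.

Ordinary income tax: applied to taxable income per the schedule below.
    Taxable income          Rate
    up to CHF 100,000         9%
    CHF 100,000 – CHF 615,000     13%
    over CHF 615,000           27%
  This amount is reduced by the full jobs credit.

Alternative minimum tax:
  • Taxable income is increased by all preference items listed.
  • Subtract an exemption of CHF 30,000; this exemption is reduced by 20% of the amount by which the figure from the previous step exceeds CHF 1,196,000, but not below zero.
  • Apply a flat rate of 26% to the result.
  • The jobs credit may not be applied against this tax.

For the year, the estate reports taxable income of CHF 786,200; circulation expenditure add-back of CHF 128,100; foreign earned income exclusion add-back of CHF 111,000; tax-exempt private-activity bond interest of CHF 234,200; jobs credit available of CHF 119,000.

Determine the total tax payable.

CHF 322,972

Ordinary income tax:
  CHF 100,000 × 9% = CHF 9,000
  CHF 515,000 × 13% = CHF 66,950
  CHF 171,200 × 27% = CHF 46,224
  → CHF 122,174
  Less jobs credit CHF 119,000 → CHF 3,174

Alternative minimum tax:
  Adjusted income: CHF 786,200 + CHF 128,100 + CHF 111,000 + CHF 234,200 = CHF 1,259,500
  Exemption: CHF 30,000 − 20% × (CHF 1,259,500 − CHF 1,196,000) = CHF 30,000 − CHF 12,700 = CHF 17,300
  Base: CHF 1,259,500 − CHF 17,300 = CHF 1,242,200
  CHF 1,242,200 × 26% = CHF 322,972

CHF 322,972 > CHF 3,174, so the alternative minimum tax is the binding amount.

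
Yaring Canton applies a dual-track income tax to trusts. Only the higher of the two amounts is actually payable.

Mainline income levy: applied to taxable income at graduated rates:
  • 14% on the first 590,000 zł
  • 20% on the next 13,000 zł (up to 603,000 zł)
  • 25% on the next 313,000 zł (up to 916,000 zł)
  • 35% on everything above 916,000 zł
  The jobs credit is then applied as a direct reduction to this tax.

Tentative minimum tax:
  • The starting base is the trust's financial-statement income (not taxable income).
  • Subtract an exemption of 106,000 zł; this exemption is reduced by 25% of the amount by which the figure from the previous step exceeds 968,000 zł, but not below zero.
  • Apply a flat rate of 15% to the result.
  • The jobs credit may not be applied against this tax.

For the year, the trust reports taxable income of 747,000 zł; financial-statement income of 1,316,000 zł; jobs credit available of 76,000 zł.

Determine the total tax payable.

Mainline income levy:
  590,000 zł × 14% = 82,600 zł
  13,000 zł × 20% = 2,600 zł
  144,000 zł × 25% = 36,000 zł
  → 121,200 zł
  Less jobs credit 76,000 zł → 45,200 zł

Tentative minimum tax:
  Base (financial-statement income): 1,316,000 zł
  Exemption: 106,000 zł − 25% × (1,316,000 zł − 968,000 zł) = 106,000 zł − 87,000 zł = 19,000 zł
  Base: 1,316,000 zł − 19,000 zł = 1,297,000 zł
  1,297,000 zł × 15% = 194,550 zł

194,550 zł > 45,200 zł, so the tentative minimum tax is the binding amount.

194,550 zł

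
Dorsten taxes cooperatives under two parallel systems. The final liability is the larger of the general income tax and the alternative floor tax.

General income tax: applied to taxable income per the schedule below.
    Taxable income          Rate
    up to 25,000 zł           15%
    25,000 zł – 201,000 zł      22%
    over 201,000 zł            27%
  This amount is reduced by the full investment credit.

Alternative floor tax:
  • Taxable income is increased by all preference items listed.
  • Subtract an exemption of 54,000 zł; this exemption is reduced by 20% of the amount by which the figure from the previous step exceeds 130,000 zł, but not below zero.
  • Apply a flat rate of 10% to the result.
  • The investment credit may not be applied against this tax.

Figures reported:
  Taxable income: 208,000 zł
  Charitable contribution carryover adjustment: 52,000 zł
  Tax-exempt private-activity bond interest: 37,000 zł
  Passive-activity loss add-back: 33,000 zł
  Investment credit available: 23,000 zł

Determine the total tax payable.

31,600 zł

General income tax:
  25,000 zł × 15% = 3,750 zł
  176,000 zł × 22% = 38,720 zł
  7,000 zł × 27% = 1,890 zł
  → 44,360 zł
  Less investment credit 23,000 zł → 21,360 zł

Alternative floor tax:
  Adjusted income: 208,000 zł + 52,000 zł + 37,000 zł + 33,000 zł = 330,000 zł
  Exemption: 54,000 zł − 20% × (330,000 zł − 130,000 zł) = 54,000 zł − 40,000 zł = 14,000 zł
  Base: 330,000 zł − 14,000 zł = 316,000 zł
  316,000 zł × 10% = 31,600 zł

31,600 zł > 21,360 zł, so the alternative floor tax is the binding amount.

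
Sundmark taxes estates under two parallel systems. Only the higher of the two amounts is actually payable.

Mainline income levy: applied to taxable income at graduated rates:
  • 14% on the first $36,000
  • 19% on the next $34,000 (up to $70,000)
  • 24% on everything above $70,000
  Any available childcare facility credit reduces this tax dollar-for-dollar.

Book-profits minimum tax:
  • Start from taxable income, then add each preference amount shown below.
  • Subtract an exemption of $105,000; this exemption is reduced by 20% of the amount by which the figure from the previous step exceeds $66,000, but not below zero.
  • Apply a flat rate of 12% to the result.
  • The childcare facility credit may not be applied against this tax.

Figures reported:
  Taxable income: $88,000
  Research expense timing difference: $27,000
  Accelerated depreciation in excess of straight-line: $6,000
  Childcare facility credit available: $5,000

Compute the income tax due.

Mainline income levy:
  $36,000 × 14% = $5,040
  $34,000 × 19% = $6,460
  $18,000 × 24% = $4,320
  → $15,820
  Less childcare facility credit $5,000 → $10,820

Book-profits minimum tax:
  Adjusted income: $88,000 + $27,000 + $6,000 = $121,000
  Exemption: $105,000 − 20% × ($121,000 − $66,000) = $105,000 − $11,000 = $94,000
  Base: $121,000 − $94,000 = $27,000
  $27,000 × 12% = $3,240

$10,820 > $3,240, so the mainline income levy governs.

$10,820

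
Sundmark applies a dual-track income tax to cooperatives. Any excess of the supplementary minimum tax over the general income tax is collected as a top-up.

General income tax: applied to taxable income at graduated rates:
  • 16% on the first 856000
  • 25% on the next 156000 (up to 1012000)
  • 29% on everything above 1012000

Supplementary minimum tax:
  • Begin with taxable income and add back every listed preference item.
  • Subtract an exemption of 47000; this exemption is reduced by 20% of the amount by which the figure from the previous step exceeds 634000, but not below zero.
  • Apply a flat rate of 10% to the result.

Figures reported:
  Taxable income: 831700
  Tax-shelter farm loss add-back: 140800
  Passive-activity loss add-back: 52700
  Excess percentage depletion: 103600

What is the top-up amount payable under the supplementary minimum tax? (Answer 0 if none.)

Supplementary minimum tax:
  Adjusted income: 831700 + 140800 + 52700 + 103600 = 1128800
  Exemption: 20% × (1128800 − 634000) = 98960 ≥ 47000, so the exemption is fully phased out
  Base: 1128800 − 0 = 1128800
  1128800 × 10% = 112880

General income tax:
  831700 × 16% = 133072

112880 ≤ 133072, so no add-on is due.

0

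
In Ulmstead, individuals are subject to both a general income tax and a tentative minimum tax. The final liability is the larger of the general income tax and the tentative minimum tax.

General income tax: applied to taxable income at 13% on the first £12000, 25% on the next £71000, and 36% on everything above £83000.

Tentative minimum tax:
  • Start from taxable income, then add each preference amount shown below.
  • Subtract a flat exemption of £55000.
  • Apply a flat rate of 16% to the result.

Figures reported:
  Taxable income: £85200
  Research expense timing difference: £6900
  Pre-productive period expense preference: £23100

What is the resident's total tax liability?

£20102

General income tax:
  £12000 × 13% = £1560
  £71000 × 25% = £17750
  £2200 × 36% = £792
  → £20102

Tentative minimum tax:
  Adjusted income: £85200 + £6900 + £23100 = £115200
  Less exemption £55000 → base £60200
  £60200 × 16% = £9632

£20102 > £9632, so the general income tax governs.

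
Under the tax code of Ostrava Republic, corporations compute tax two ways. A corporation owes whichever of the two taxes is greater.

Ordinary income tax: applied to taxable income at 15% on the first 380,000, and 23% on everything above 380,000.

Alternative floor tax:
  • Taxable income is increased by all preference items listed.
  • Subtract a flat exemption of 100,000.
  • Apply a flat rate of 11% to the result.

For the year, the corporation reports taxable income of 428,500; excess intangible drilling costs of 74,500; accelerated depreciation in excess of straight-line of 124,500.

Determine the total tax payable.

Ordinary income tax:
  380,000 × 15% = 57,000
  48,500 × 23% = 11,155
  → 68,155

Alternative floor tax:
  Adjusted income: 428,500 + 74,500 + 124,500 = 627,500
  Less exemption 100,000 → base 527,500
  527,500 × 11% = 58,025

68,155 > 58,025, so the ordinary income tax governs.

68,155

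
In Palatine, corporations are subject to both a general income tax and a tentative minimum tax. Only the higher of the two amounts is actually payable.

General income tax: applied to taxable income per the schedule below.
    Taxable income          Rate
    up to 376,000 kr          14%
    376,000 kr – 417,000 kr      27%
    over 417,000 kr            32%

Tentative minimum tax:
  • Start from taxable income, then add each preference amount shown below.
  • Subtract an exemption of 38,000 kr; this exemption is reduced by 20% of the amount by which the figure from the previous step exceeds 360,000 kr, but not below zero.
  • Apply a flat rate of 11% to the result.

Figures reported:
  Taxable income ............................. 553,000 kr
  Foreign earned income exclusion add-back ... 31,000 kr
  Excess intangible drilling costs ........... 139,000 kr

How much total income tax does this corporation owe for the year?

General income tax:
  376,000 kr × 14% = 52,640 kr
  41,000 kr × 27% = 11,070 kr
  136,000 kr × 32% = 43,520 kr
  → 107,230 kr

Tentative minimum tax:
  Adjusted income: 553,000 kr + 31,000 kr + 139,000 kr = 723,000 kr
  Exemption: 20% × (723,000 kr − 360,000 kr) = 72,600 kr ≥ 38,000 kr, so the exemption is fully phased out
  Base: 723,000 kr − 0 kr = 723,000 kr
  723,000 kr × 11% = 79,530 kr

107,230 kr > 79,530 kr, so the general income tax governs.

107,230 kr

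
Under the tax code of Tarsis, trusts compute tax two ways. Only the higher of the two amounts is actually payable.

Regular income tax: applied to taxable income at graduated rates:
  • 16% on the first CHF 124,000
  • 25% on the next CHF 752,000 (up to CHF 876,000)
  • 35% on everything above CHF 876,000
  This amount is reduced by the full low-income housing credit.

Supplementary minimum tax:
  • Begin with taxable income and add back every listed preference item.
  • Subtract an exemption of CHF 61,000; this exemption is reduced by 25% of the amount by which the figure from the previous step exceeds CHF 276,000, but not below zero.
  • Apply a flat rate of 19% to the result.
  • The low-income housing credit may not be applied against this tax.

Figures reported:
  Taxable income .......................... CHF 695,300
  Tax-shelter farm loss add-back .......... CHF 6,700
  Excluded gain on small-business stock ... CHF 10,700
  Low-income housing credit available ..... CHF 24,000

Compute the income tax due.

CHF 138,665

Regular income tax:
  CHF 124,000 × 16% = CHF 19,840
  CHF 571,300 × 25% = CHF 142,825
  → CHF 162,665
  Less low-income housing credit CHF 24,000 → CHF 138,665

Supplementary minimum tax:
  Adjusted income: CHF 695,300 + CHF 6,700 + CHF 10,700 = CHF 712,700
  Exemption: 25% × (CHF 712,700 − CHF 276,000) = CHF 109,175 ≥ CHF 61,000, so the exemption is fully phased out
  Base: CHF 712,700 − CHF 0 = CHF 712,700
  CHF 712,700 × 19% = CHF 135,413

CHF 138,665 > CHF 135,413, so the regular income tax governs.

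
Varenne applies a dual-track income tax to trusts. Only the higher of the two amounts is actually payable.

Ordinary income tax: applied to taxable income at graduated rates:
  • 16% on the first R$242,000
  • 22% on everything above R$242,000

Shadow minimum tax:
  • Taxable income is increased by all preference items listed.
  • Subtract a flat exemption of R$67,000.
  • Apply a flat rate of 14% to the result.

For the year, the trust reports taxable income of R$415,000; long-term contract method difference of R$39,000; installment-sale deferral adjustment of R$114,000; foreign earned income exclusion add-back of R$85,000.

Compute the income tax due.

R$82,040

Ordinary income tax:
  R$242,000 × 16% = R$38,720
  R$173,000 × 22% = R$38,060
  → R$76,780

Shadow minimum tax:
  Adjusted income: R$415,000 + R$39,000 + R$114,000 + R$85,000 = R$653,000
  Less exemption R$67,000 → base R$586,000
  R$586,000 × 14% = R$82,040

R$82,040 > R$76,780, so the shadow minimum tax is the binding amount.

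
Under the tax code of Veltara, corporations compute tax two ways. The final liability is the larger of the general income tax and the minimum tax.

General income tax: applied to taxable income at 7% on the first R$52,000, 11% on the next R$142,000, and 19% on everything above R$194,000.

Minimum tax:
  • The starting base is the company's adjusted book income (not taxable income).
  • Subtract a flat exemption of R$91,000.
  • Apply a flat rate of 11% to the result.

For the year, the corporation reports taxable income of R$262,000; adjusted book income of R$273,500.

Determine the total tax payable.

R$32,180

General income tax:
  R$52,000 × 7% = R$3,640
  R$142,000 × 11% = R$15,620
  R$68,000 × 19% = R$12,920
  → R$32,180

Minimum tax:
  Base (adjusted book income): R$273,500
  Less exemption R$91,000 → base R$182,500
  R$182,500 × 11% = R$20,075

R$32,180 > R$20,075, so the general income tax governs.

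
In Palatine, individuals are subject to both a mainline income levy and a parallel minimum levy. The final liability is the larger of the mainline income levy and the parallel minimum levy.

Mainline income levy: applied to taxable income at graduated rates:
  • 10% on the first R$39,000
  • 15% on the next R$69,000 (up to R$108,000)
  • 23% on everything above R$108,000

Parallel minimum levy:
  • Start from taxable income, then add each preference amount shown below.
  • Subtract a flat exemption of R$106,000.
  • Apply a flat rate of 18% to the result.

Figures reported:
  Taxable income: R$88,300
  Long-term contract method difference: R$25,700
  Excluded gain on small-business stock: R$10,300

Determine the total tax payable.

R$11,295

Mainline income levy:
  R$39,000 × 10% = R$3,900
  R$49,300 × 15% = R$7,395
  → R$11,295

Parallel minimum levy:
  Adjusted income: R$88,300 + R$25,700 + R$10,300 = R$124,300
  Less exemption R$106,000 → base R$18,300
  R$18,300 × 18% = R$3,294

R$11,295 > R$3,294, so the mainline income levy governs.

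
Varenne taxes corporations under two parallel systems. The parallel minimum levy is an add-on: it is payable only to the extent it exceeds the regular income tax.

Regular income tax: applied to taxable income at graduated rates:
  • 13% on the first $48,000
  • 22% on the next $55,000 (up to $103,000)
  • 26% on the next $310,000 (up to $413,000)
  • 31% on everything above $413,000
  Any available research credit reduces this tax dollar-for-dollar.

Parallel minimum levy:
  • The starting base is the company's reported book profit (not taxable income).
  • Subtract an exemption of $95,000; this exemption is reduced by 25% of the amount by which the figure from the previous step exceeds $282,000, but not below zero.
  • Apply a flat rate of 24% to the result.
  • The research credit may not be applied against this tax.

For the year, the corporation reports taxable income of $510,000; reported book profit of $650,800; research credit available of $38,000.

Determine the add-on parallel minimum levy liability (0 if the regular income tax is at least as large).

Parallel minimum levy:
  Base (reported book profit): $650,800
  Exemption: $95,000 − 25% × ($650,800 − $282,000) = $95,000 − $92,200 = $2,800
  Base: $650,800 − $2,800 = $648,000
  $648,000 × 24% = $155,520

Regular income tax:
  $48,000 × 13% = $6,240
  $55,000 × 22% = $12,100
  $310,000 × 26% = $80,600
  $97,000 × 31% = $30,070
  → $129,010
  Less research credit $38,000 → $91,010

Excess of parallel minimum levy over regular income tax: $155,520 − $91,010 = $64,510.

$64,510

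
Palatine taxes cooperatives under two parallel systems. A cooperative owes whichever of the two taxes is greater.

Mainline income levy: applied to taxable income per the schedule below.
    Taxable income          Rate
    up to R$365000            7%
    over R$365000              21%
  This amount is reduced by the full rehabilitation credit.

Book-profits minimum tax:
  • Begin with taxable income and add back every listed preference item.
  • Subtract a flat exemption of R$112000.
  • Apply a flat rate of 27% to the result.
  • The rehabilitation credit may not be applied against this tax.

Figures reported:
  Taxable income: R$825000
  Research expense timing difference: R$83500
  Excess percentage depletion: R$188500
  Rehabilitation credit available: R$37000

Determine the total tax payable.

Book-profits minimum tax:
  Adjusted income: R$825000 + R$83500 + R$188500 = R$1097000
  Less exemption R$112000 → base R$985000
  R$985000 × 27% = R$265950

Mainline income levy:
  R$365000 × 7% = R$25550
  R$460000 × 21% = R$96600
  → R$122150
  Less rehabilitation credit R$37000 → R$85150

R$265950 > R$85150, so the book-profits minimum tax is the binding amount.

R$265950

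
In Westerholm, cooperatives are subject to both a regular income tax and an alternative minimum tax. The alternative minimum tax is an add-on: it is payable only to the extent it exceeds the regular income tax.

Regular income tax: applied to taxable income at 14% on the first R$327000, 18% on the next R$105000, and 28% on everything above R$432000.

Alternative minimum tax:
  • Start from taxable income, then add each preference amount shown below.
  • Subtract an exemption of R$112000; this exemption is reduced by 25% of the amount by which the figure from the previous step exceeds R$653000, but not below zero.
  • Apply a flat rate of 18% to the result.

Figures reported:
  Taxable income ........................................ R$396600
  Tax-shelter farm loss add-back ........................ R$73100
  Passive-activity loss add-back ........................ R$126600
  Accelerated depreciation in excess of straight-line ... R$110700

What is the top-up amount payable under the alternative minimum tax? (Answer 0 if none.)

R$51222

Regular income tax:
  R$327000 × 14% = R$45780
  R$69600 × 18% = R$12528
  → R$58308

Alternative minimum tax:
  Adjusted income: R$396600 + R$73100 + R$126600 + R$110700 = R$707000
  Exemption: R$112000 − 25% × (R$707000 − R$653000) = R$112000 − R$13500 = R$98500
  Base: R$707000 − R$98500 = R$608500
  R$608500 × 18% = R$109530

Excess of alternative minimum tax over regular income tax: R$109530 − R$58308 = R$51222.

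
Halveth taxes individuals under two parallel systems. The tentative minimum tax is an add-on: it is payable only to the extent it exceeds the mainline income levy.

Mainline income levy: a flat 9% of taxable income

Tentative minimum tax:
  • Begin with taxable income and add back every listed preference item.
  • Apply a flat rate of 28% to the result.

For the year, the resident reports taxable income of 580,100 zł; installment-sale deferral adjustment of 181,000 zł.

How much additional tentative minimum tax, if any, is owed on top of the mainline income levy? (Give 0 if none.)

160,899 zł

Tentative minimum tax:
  Adjusted income: 580,100 zł + 181,000 zł = 761,100 zł
  761,100 zł × 28% = 213,108 zł

Mainline income levy:
  580,100 zł × 9% = 52,209 zł

Excess of tentative minimum tax over mainline income levy: 213,108 zł − 52,209 zł = 160,899 zł.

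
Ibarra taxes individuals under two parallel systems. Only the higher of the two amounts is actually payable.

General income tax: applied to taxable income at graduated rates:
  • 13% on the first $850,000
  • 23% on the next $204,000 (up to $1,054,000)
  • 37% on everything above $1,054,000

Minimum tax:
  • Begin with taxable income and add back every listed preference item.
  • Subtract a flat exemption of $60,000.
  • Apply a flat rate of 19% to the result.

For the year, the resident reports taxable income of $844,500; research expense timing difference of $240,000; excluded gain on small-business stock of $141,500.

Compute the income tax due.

$221,540

Minimum tax:
  Adjusted income: $844,500 + $240,000 + $141,500 = $1,226,000
  Less exemption $60,000 → base $1,166,000
  $1,166,000 × 19% = $221,540

General income tax:
  $844,500 × 13% = $109,785

$221,540 > $109,785, so the minimum tax is the binding amount.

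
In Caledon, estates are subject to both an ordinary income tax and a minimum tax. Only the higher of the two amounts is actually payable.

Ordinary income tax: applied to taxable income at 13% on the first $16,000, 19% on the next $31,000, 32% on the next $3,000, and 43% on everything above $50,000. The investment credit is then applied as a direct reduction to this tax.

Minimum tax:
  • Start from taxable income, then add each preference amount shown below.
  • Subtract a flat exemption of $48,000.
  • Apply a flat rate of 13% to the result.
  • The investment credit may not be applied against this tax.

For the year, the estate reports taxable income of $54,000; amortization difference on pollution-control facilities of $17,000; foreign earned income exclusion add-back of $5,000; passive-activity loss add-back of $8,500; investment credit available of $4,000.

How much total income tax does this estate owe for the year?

Ordinary income tax:
  $16,000 × 13% = $2,080
  $31,000 × 19% = $5,890
  $3,000 × 32% = $960
  $4,000 × 43% = $1,720
  → $10,650
  Less investment credit $4,000 → $6,650

Minimum tax:
  Adjusted income: $54,000 + $17,000 + $5,000 + $8,500 = $84,500
  Less exemption $48,000 → base $36,500
  $36,500 × 13% = $4,745

$6,650 > $4,745, so the ordinary income tax governs.

$6,650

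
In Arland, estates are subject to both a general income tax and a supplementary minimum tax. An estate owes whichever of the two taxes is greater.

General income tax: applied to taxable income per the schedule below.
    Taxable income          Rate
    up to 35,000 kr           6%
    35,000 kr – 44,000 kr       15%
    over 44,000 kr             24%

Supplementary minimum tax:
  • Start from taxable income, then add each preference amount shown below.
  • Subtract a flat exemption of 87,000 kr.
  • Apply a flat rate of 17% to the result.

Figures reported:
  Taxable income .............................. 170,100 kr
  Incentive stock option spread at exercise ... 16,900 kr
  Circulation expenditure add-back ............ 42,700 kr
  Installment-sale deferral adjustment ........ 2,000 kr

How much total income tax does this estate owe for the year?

33,714 kr

Supplementary minimum tax:
  Adjusted income: 170,100 kr + 16,900 kr + 42,700 kr + 2,000 kr = 231,700 kr
  Less exemption 87,000 kr → base 144,700 kr
  144,700 kr × 17% = 24,599 kr

General income tax:
  35,000 kr × 6% = 2,100 kr
  9,000 kr × 15% = 1,350 kr
  126,100 kr × 24% = 30,264 kr
  → 33,714 kr

33,714 kr > 24,599 kr, so the general income tax governs.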